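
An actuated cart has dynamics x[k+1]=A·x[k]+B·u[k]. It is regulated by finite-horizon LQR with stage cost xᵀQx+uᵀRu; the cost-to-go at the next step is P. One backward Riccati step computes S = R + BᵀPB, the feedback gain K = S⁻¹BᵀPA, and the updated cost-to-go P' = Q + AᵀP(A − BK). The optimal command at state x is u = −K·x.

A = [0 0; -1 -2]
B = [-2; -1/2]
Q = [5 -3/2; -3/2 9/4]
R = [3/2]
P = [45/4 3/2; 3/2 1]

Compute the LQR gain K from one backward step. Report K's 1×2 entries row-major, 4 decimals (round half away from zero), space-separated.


0.0704 0.1407

BᵀP = [-23.2500 -3.5000]
S = R + BᵀPB = [3/2] + [48.2500] = [49.7500]
BᵀPA = [3.5000 7.0000]
K = S⁻¹·BᵀPA = [0.0704 0.1407]
A−BK = [0.1407 0.2814; -0.9648 -1.9296]
AᵀP(A−BK) = [0.7538 1.5075; 1.5075 3.0151]
P' = Q + AᵀP(A−BK) = [5.7538 0.0075; 0.0075 5.2651]
tr(P') = 11.0188


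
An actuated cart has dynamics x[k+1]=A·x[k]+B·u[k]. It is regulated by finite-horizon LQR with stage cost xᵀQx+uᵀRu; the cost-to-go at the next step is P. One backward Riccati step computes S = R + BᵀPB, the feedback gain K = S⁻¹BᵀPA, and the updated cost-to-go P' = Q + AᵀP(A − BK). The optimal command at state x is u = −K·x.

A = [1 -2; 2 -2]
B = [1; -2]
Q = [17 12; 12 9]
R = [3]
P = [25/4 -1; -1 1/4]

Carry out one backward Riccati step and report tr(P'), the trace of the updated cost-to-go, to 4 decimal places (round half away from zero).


32.5263

BᵀP = [8.2500 -1.5000]
S = R + BᵀPB = [3] + [11.2500] = [14.2500]
BᵀPA = [5.2500 -13.5000]
K = S⁻¹·BᵀPA = [0.3684 -0.9474]
A−BK = [0.6316 -1.0526; 2.7368 -3.8947]
AᵀP(A−BK) = [1.3158 -2.5263; -2.5263 5.2105]
P' = Q + AᵀP(A−BK) = [18.3158 9.4737; 9.4737 14.2105]
tr(P') = 32.5263


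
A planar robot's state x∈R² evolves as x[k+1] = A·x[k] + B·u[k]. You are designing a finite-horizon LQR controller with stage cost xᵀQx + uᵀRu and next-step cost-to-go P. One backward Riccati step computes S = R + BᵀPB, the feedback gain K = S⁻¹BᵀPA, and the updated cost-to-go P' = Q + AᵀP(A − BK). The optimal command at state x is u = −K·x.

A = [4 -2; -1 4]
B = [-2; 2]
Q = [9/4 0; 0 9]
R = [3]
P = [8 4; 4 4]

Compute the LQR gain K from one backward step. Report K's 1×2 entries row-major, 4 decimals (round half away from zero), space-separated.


-1.6842 0.8421

BᵀP = [-8.0000 0.0000]
S = R + BᵀPB = [3] + [16.0000] = [19.0000]
BᵀPA = [-32.0000 16.0000]
K = S⁻¹·BᵀPA = [-1.6842 0.8421]
A−BK = [0.6316 -0.3158; 2.3684 2.3158]
AᵀP(A−BK) = [46.1053 18.9474; 18.9474 18.5263]
P' = Q + AᵀP(A−BK) = [48.3553 18.9474; 18.9474 27.5263]
tr(P') = 75.8816


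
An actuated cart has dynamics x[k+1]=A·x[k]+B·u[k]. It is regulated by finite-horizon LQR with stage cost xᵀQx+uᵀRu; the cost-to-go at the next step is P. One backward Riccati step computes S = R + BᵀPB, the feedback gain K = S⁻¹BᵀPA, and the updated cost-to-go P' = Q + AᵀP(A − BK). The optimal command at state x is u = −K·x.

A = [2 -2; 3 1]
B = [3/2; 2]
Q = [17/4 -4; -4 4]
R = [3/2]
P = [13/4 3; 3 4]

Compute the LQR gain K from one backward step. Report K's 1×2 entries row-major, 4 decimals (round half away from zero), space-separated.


BᵀP = [10.8750 12.5000]
S = R + BᵀPB = [3/2] + [41.3125] = [42.8125]
BᵀPA = [59.2500 -9.2500]
K = S⁻¹·BᵀPA = [1.3839 -0.2161]
A−BK = [-0.0759 -1.6759; 0.2321 1.4321]
AᵀP(A−BK) = [3.0015 -0.1985; -0.1985 3.0015]
P' = Q + AᵀP(A−BK) = [7.2515 -4.1985; -4.1985 7.0015]
tr(P') = 14.2529

1.3839 -0.2161


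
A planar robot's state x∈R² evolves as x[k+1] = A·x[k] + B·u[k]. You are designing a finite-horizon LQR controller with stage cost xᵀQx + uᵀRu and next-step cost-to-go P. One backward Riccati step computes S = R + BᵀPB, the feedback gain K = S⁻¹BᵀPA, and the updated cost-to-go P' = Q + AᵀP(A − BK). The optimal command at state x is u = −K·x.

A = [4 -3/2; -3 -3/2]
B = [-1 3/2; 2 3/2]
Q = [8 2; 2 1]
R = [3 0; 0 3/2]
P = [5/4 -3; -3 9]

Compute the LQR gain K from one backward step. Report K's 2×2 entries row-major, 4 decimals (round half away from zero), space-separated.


-1.6007 -0.2027 -0.4054 -0.4865

BᵀP = [-7.2500 21.0000; -2.6250 9.0000]
S = R + BᵀPB = [3 0; 0 3/2] + [49.2500 20.6250; 20.6250 9.5625] = [52.2500 20.6250; 20.6250 11.0625]
BᵀPA = [-92.0000 -20.6250; -37.5000 -9.5625]
K = S⁻¹·BᵀPA = [-1.6007 -0.2027; -0.4054 -0.4865]
A−BK = [3.0074 -0.9730; 0.8096 -0.3649]
AᵀP(A−BK) = [10.5295 0.6081; 0.6081 0.7297]
P' = Q + AᵀP(A−BK) = [18.5295 2.6081; 2.6081 1.7297]
tr(P') = 20.2592


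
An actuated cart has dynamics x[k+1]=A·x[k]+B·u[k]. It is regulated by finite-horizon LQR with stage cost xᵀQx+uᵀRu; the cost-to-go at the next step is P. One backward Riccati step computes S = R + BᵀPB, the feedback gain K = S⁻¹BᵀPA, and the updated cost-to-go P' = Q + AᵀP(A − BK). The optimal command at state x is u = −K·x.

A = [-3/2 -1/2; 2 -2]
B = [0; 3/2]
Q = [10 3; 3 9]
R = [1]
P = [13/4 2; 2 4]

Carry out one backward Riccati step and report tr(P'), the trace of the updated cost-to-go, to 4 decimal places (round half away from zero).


BᵀP = [3.0000 6.0000]
S = R + BᵀPB = [1] + [9.0000] = [10.0000]
BᵀPA = [7.5000 -13.5000]
K = S⁻¹·BᵀPA = [0.7500 -1.3500]
A−BK = [-1.5000 -0.5000; 0.8750 0.0250]
AᵀP(A−BK) = [5.6875 0.5625; 0.5625 2.5875]
P' = Q + AᵀP(A−BK) = [15.6875 3.5625; 3.5625 11.5875]
tr(P') = 27.2750

27.2750


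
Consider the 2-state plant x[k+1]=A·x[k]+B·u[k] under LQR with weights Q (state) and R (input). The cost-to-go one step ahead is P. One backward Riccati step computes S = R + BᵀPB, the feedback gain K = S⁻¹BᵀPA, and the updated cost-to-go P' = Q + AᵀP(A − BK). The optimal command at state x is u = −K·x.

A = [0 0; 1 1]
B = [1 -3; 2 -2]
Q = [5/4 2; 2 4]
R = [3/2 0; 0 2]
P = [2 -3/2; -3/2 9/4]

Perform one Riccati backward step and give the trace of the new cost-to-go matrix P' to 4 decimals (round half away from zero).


BᵀP = [-1.0000 3.0000; -3.0000 0.0000]
S = R + BᵀPB = [3/2 0; 0 2] + [5.0000 -3.0000; -3.0000 9.0000] = [6.5000 -3.0000; -3.0000 11.0000]
BᵀPA = [3.0000 3.0000; 0.0000 0.0000]
K = S⁻¹·BᵀPA = [0.5280 0.5280; 0.1440 0.1440]
A−BK = [-0.0960 -0.0960; 0.2320 0.2320]
AᵀP(A−BK) = [0.6660 0.6660; 0.6660 0.6660]
P' = Q + AᵀP(A−BK) = [1.9160 2.6660; 2.6660 4.6660]
tr(P') = 6.5820

6.5820


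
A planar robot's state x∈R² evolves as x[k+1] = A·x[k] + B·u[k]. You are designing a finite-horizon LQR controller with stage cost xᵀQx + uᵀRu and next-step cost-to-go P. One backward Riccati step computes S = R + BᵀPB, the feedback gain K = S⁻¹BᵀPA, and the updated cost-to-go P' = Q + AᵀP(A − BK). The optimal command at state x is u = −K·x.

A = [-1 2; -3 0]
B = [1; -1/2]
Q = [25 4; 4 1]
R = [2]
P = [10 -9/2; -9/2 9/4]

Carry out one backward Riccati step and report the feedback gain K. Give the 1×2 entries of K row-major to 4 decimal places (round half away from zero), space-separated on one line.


BᵀP = [12.2500 -5.6250]
S = R + BᵀPB = [2] + [15.0625] = [17.0625]
BᵀPA = [4.6250 24.5000]
K = S⁻¹·BᵀPA = [0.2711 1.4359]
A−BK = [-1.2711 0.5641; -2.8645 0.7179]
AᵀP(A−BK) = [1.9963 0.3590; 0.3590 4.8205]
P' = Q + AᵀP(A−BK) = [26.9963 4.3590; 4.3590 5.8205]
tr(P') = 32.8168

0.2711 1.4359


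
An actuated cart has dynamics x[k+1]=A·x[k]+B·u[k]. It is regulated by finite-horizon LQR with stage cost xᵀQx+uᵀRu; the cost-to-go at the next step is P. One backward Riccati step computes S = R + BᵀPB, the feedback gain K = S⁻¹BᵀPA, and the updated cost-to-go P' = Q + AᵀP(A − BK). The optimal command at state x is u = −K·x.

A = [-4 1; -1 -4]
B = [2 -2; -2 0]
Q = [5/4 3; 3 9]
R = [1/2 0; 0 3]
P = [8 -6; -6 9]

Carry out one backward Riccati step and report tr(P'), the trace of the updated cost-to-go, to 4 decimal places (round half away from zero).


BᵀP = [28.0000 -30.0000; -16.0000 12.0000]
S = R + BᵀPB = [1/2 0; 0 3] + [116.0000 -56.0000; -56.0000 32.0000] = [116.5000 -56.0000; -56.0000 35.0000]
BᵀPA = [-82.0000 148.0000; 52.0000 -64.0000]
K = S⁻¹·BᵀPA = [0.0446 1.6952; 1.5571 0.8837]
A−BK = [-0.9750 -0.6229; -0.9108 -0.6097]
AᵀP(A−BK) = [11.6893 7.0515; 7.0515 5.6718]
P' = Q + AᵀP(A−BK) = [12.9393 10.0515; 10.0515 14.6718]
tr(P') = 27.6111

27.6111


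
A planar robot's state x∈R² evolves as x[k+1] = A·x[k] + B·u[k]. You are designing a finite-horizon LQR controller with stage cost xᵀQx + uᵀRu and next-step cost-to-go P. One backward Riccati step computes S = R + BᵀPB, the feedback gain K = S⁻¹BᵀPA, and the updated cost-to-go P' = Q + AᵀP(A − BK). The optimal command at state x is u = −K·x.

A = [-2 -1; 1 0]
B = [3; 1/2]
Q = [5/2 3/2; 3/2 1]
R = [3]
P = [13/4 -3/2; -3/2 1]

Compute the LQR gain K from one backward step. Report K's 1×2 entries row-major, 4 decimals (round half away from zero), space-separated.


BᵀP = [9.0000 -4.0000]
S = R + BᵀPB = [3] + [25.0000] = [28.0000]
BᵀPA = [-22.0000 -9.0000]
K = S⁻¹·BᵀPA = [-0.7857 -0.3214]
A−BK = [0.3571 -0.0357; 1.3929 0.1607]
AᵀP(A−BK) = [2.7143 0.9286; 0.9286 0.3571]
P' = Q + AᵀP(A−BK) = [5.2143 2.4286; 2.4286 1.3571]
tr(P') = 6.5714

-0.7857 -0.3214


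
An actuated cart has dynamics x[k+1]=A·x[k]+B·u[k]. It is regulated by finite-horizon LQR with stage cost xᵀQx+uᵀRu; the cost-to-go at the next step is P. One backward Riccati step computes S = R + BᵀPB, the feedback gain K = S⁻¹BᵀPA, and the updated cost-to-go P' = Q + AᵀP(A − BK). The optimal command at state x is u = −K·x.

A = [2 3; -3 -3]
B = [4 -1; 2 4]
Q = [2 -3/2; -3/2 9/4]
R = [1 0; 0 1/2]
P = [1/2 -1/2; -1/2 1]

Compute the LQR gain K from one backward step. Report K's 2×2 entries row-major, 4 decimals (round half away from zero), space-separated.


BᵀP = [1.0000 0.0000; -2.5000 4.5000]
S = R + BᵀPB = [1 0; 0 1/2] + [4.0000 -1.0000; -1.0000 20.5000] = [5.0000 -1.0000; -1.0000 21.0000]
BᵀPA = [2.0000 3.0000; -18.5000 -21.0000]
K = S⁻¹·BᵀPA = [0.2260 0.4038; -0.8702 -0.9808]
A−BK = [0.2260 0.4038; 0.0288 0.1154]
AᵀP(A−BK) = [0.4495 0.5481; 0.5481 0.6923]
P' = Q + AᵀP(A−BK) = [2.4495 -0.9519; -0.9519 2.9423]
tr(P') = 5.3918

0.2260 0.4038 -0.8702 -0.9808


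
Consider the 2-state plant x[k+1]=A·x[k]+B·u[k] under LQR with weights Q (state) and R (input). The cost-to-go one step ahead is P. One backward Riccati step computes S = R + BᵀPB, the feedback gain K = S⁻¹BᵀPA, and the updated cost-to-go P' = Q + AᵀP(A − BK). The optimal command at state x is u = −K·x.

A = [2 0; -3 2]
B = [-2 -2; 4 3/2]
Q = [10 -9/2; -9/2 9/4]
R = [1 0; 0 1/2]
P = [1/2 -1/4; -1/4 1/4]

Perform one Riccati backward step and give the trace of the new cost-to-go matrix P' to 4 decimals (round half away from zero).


12.8174

BᵀP = [-2.0000 1.5000; -1.3750 0.8750]
S = R + BᵀPB = [1 0; 0 1/2] + [10.0000 6.2500; 6.2500 4.0625] = [11.0000 6.2500; 6.2500 4.5625]
BᵀPA = [-8.5000 3.0000; -5.3750 1.7500]
K = S⁻¹·BᵀPA = [-0.4663 0.2472; -0.5393 0.0449]
A−BK = [-0.0112 0.5843; -0.3258 0.9438]
AᵀP(A−BK) = [0.3876 -0.1573; -0.1573 0.1798]
P' = Q + AᵀP(A−BK) = [10.3876 -4.6573; -4.6573 2.4298]
tr(P') = 12.8174


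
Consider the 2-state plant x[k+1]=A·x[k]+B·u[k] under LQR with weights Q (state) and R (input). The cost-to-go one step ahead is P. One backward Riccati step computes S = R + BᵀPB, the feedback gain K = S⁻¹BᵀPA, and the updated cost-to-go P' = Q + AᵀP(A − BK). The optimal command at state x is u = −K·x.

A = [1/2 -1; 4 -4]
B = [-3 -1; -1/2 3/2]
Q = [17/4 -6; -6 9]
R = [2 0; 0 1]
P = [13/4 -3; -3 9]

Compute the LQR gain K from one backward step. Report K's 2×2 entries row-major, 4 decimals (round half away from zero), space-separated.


BᵀP = [-8.2500 4.5000; -7.7500 16.5000]
S = R + BᵀPB = [2 0; 0 1] + [22.5000 15.0000; 15.0000 32.5000] = [24.5000 15.0000; 15.0000 33.5000]
BᵀPA = [13.8750 -9.7500; 62.1250 -58.2500]
K = S⁻¹·BᵀPA = [-0.7840 0.9184; 2.2055 -2.1500]
A−BK = [0.3535 -0.3949; 0.2997 -0.3158]
AᵀP(A−BK) = [6.6726 -6.7975; -6.7975 6.9655]
P' = Q + AᵀP(A−BK) = [10.9226 -12.7975; -12.7975 15.9655]
tr(P') = 26.8880

-0.7840 0.9184 2.2055 -2.1500


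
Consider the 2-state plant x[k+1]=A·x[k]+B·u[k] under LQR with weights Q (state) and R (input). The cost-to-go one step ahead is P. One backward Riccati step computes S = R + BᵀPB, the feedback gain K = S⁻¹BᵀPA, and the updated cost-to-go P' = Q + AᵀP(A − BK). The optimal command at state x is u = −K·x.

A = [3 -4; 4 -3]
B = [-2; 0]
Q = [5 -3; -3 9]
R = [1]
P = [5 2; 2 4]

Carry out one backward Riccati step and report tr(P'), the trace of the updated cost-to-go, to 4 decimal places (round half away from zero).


BᵀP = [-10.0000 -4.0000]
S = R + BᵀPB = [1] + [20.0000] = [21.0000]
BᵀPA = [-46.0000 52.0000]
K = S⁻¹·BᵀPA = [-2.1905 2.4762]
A−BK = [-1.3810 0.9524; 4.0000 -3.0000]
AᵀP(A−BK) = [56.2381 -44.0952; -44.0952 35.2381]
P' = Q + AᵀP(A−BK) = [61.2381 -47.0952; -47.0952 44.2381]
tr(P') = 105.4762

105.4762


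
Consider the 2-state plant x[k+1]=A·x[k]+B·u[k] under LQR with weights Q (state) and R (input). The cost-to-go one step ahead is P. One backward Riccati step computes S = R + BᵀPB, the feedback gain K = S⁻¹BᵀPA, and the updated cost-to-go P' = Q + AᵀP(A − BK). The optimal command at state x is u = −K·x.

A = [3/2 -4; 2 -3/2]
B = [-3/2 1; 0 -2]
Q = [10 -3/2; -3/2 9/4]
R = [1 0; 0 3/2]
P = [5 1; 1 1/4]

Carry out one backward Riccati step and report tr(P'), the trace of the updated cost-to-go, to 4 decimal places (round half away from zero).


21.1032

BᵀP = [-7.5000 -1.5000; 3.0000 0.5000]
S = R + BᵀPB = [1 0; 0 3/2] + [11.2500 -4.5000; -4.5000 2.0000] = [12.2500 -4.5000; -4.5000 3.5000]
BᵀPA = [-14.2500 32.2500; 5.5000 -12.7500]
K = S⁻¹·BᵀPA = [-1.1105 2.4530; 0.1436 -0.4890]
A−BK = [-0.3094 0.1685; 2.2873 -2.4779]
AᵀP(A−BK) = [1.6354 -3.3550; -3.3550 7.2179]
P' = Q + AᵀP(A−BK) = [11.6354 -4.8550; -4.8550 9.4679]
tr(P') = 21.1032


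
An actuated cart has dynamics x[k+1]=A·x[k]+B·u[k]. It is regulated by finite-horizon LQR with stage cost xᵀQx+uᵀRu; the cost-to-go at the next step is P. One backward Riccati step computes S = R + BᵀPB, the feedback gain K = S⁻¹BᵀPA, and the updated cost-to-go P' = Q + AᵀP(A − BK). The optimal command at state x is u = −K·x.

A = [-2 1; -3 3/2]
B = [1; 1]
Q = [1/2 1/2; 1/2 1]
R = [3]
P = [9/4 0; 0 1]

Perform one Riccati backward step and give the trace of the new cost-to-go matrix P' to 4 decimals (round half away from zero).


12.7500

BᵀP = [2.2500 1.0000]
S = R + BᵀPB = [3] + [3.2500] = [6.2500]
BᵀPA = [-7.5000 3.7500]
K = S⁻¹·BᵀPA = [-1.2000 0.6000]
A−BK = [-0.8000 0.4000; -1.8000 0.9000]
AᵀP(A−BK) = [9.0000 -4.5000; -4.5000 2.2500]
P' = Q + AᵀP(A−BK) = [9.5000 -4.0000; -4.0000 3.2500]
tr(P') = 12.7500


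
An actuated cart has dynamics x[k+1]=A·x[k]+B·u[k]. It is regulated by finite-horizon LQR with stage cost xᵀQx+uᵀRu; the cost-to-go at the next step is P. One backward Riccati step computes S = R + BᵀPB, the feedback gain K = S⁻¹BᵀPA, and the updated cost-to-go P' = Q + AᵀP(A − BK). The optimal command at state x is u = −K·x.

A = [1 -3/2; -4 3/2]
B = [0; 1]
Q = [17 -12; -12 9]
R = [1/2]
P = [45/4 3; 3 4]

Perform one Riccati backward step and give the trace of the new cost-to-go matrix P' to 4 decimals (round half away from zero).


60.0069

BᵀP = [3.0000 4.0000]
S = R + BᵀPB = [1/2] + [4.0000] = [4.5000]
BᵀPA = [-13.0000 1.5000]
K = S⁻¹·BᵀPA = [-2.8889 0.3333]
A−BK = [1.0000 -1.5000; -1.1111 1.1667]
AᵀP(A−BK) = [13.6944 -14.0417; -14.0417 20.3125]
P' = Q + AᵀP(A−BK) = [30.6944 -26.0417; -26.0417 29.3125]
tr(P') = 60.0069


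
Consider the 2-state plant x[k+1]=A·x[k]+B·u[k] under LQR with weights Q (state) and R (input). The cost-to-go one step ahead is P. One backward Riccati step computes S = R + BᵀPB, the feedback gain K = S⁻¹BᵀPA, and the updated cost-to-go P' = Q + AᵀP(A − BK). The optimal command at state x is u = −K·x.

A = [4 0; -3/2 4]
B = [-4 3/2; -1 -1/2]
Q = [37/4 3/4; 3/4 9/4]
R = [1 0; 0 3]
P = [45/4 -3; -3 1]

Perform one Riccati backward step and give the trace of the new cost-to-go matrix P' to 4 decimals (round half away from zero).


BᵀP = [-42.0000 11.0000; 18.3750 -5.0000]
S = R + BᵀPB = [1 0; 0 3] + [157.0000 -68.5000; -68.5000 30.0625] = [158.0000 -68.5000; -68.5000 33.0625]
BᵀPA = [-184.5000 44.0000; 81.0000 -20.0000]
K = S⁻¹·BᵀPA = [-1.0374 0.1594; 0.3005 -0.2746]
A−BK = [-0.6005 1.0496; -2.3872 4.0221]
AᵀP(A−BK) = [2.5016 -2.3426; -2.3426 3.4931]
P' = Q + AᵀP(A−BK) = [11.7516 -1.5926; -1.5926 5.7431]
tr(P') = 17.4946

17.4946


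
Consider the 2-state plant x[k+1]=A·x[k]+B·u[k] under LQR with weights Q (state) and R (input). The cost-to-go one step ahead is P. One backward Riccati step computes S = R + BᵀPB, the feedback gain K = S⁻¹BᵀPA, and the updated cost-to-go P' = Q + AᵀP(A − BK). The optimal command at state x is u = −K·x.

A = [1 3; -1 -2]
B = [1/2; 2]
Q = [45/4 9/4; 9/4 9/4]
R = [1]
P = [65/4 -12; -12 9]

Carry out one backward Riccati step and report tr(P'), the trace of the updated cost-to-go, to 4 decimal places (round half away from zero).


BᵀP = [-15.8750 12.0000]
S = R + BᵀPB = [1] + [16.0625] = [17.0625]
BᵀPA = [-27.8750 -71.6250]
K = S⁻¹·BᵀPA = [-1.6337 -4.1978]
A−BK = [1.8168 5.0989; 2.2674 6.3956]
AᵀP(A−BK) = [3.7106 9.7363; 9.7363 25.5824]
P' = Q + AᵀP(A−BK) = [14.9606 11.9863; 11.9863 27.8324]
tr(P') = 42.7930

42.7930


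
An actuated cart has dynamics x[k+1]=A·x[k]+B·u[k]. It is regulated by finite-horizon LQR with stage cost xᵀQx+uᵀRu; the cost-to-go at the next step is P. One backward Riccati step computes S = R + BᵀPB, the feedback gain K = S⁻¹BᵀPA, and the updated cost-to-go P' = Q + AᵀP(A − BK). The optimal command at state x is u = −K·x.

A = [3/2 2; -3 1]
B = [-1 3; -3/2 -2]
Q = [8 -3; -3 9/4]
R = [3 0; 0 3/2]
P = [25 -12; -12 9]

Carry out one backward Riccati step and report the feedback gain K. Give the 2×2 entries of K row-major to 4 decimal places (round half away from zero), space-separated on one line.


BᵀP = [-7.0000 -1.5000; 99.0000 -54.0000]
S = R + BᵀPB = [3 0; 0 3/2] + [9.2500 -18.0000; -18.0000 405.0000] = [12.2500 -18.0000; -18.0000 406.5000]
BᵀPA = [-6.0000 -15.5000; 310.5000 144.0000]
K = S⁻¹·BᵀPA = [0.6766 -0.7966; 0.7938 0.3190]
A−BK = [-0.2048 0.2465; -0.3975 0.4430]
AᵀP(A−BK) = [2.8354 -1.8196; -1.8196 2.7209]
P' = Q + AᵀP(A−BK) = [10.8354 -4.8196; -4.8196 4.9709]
tr(P') = 15.8063

0.6766 -0.7966 0.7938 0.3190


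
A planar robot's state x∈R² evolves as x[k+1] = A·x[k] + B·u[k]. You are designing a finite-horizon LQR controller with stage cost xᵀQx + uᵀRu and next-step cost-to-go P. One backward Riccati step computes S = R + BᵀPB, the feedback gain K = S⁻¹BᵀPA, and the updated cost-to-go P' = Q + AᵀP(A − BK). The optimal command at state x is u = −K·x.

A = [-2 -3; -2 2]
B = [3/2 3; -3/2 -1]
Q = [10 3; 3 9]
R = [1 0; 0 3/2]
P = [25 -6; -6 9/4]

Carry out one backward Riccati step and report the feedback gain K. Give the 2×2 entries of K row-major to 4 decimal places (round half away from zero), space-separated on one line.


0.6620 -0.7397 -0.8387 -0.6465

BᵀP = [46.5000 -12.3750; 81.0000 -20.2500]
S = R + BᵀPB = [1 0; 0 3/2] + [88.3125 151.8750; 151.8750 263.2500] = [89.3125 151.8750; 151.8750 264.7500]
BᵀPA = [-68.2500 -164.2500; -121.5000 -283.5000]
K = S⁻¹·BᵀPA = [0.6620 -0.7397; -0.8387 -0.6465]
A−BK = [-0.4769 0.0490; -1.8457 0.2440]
AᵀP(A−BK) = [4.2815 -0.0330; -0.0330 1.2246]
P' = Q + AᵀP(A−BK) = [14.2815 2.9670; 2.9670 10.2246]
tr(P') = 24.5061


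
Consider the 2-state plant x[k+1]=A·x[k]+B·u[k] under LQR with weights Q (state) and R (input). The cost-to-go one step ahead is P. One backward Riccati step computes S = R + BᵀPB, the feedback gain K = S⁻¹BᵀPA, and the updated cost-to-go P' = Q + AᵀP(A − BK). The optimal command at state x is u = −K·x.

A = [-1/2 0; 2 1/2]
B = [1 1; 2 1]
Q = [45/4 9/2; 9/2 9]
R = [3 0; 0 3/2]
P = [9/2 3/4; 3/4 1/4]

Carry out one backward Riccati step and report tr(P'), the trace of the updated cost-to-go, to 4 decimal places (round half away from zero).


20.8481

BᵀP = [6.0000 1.2500; 5.2500 1.0000]
S = R + BᵀPB = [3 0; 0 3/2] + [8.5000 7.2500; 7.2500 6.2500] = [11.5000 7.2500; 7.2500 7.7500]
BᵀPA = [-0.5000 0.6250; -0.6250 0.5000]
K = S⁻¹·BᵀPA = [0.0179 0.0333; -0.0974 0.0333]
A−BK = [-0.4205 -0.0667; 2.0615 0.4000]
AᵀP(A−BK) = [0.5731 0.1000; 0.1000 0.0250]
P' = Q + AᵀP(A−BK) = [11.8231 4.6000; 4.6000 9.0250]
tr(P') = 20.8481


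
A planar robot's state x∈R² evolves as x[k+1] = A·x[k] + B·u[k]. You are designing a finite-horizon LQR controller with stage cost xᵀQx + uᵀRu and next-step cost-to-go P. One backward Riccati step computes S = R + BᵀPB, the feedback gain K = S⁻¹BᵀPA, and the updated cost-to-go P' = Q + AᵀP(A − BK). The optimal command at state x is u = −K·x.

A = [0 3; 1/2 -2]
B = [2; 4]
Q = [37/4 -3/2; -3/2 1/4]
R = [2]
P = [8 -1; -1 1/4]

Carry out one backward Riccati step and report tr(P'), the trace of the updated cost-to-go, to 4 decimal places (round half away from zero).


BᵀP = [12.0000 -1.0000]
S = R + BᵀPB = [2] + [20.0000] = [22.0000]
BᵀPA = [-0.5000 38.0000]
K = S⁻¹·BᵀPA = [-0.0227 1.7273]
A−BK = [0.0455 -0.4545; 0.5909 -8.9091]
AᵀP(A−BK) = [0.0511 -0.8864; -0.8864 19.3636]
P' = Q + AᵀP(A−BK) = [9.3011 -2.3864; -2.3864 19.6136]
tr(P') = 28.9148

28.9148


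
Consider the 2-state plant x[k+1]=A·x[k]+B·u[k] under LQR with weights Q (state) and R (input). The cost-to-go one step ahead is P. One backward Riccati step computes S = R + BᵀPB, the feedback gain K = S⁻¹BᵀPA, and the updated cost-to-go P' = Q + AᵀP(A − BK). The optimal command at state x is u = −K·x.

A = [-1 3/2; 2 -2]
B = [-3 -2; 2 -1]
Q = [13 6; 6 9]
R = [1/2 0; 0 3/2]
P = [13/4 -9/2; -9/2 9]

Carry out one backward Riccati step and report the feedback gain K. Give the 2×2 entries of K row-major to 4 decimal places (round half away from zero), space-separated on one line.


BᵀP = [-18.7500 31.5000; -2.0000 0.0000]
S = R + BᵀPB = [1/2 0; 0 3/2] + [119.2500 6.0000; 6.0000 4.0000] = [119.7500 6.0000; 6.0000 5.5000]
BᵀPA = [81.7500 -91.1250; 2.0000 -3.0000]
K = S⁻¹·BᵀPA = [0.7029 -0.7760; -0.4031 0.3011]
A−BK = [0.3023 -0.2259; 0.1911 -0.1468]
AᵀP(A−BK) = [0.5966 -0.5353; -0.5353 0.4985]
P' = Q + AᵀP(A−BK) = [13.5966 5.4647; 5.4647 9.4985]
tr(P') = 23.0950

0.7029 -0.7760 -0.4031 0.3011


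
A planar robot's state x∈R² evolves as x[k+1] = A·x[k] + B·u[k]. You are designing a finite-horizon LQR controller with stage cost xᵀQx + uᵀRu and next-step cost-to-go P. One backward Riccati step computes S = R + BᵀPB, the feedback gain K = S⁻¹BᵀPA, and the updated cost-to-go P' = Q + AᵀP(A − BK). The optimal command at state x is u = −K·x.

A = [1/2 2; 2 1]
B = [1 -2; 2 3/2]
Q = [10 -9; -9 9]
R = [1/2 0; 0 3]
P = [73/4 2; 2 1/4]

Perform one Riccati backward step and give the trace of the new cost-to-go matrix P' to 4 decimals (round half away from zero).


BᵀP = [22.2500 2.5000; -33.5000 -3.6250]
S = R + BᵀPB = [1/2 0; 0 3] + [27.2500 -40.7500; -40.7500 61.5625] = [27.7500 -40.7500; -40.7500 64.5625]
BᵀPA = [16.1250 47.0000; -24.0000 -70.6250]
K = S⁻¹·BᵀPA = [0.4813 1.1940; -0.0680 -0.3403]
A−BK = [-0.1172 0.1254; 1.1394 -0.8775]
AᵀP(A−BK) = [0.1708 0.3300; 0.3300 1.0996]
P' = Q + AᵀP(A−BK) = [10.1708 -8.6700; -8.6700 10.0996]
tr(P') = 20.2703

20.2703


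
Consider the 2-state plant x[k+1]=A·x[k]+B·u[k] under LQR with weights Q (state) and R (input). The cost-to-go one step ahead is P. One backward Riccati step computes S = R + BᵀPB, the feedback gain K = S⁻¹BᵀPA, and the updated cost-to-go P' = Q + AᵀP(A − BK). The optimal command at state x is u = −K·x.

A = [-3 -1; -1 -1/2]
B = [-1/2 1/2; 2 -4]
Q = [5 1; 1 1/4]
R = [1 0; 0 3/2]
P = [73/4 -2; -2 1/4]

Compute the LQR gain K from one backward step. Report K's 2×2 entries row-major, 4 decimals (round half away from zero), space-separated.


1.9365 0.6355 -1.3867 -0.4507

BᵀP = [-13.1250 1.5000; 17.1250 -2.0000]
S = R + BᵀPB = [1 0; 0 3/2] + [9.5625 -12.5625; -12.5625 16.5625] = [10.5625 -12.5625; -12.5625 18.0625]
BᵀPA = [37.8750 12.3750; -49.3750 -16.1250]
K = S⁻¹·BᵀPA = [1.9365 0.6355; -1.3867 -0.4507]
A−BK = [-1.3384 -0.4569; -10.4199 -3.5739]
AᵀP(A−BK) = [10.6855 3.5499; 3.5499 1.1799]
P' = Q + AᵀP(A−BK) = [15.6855 4.5499; 4.5499 1.4299]
tr(P') = 17.1155


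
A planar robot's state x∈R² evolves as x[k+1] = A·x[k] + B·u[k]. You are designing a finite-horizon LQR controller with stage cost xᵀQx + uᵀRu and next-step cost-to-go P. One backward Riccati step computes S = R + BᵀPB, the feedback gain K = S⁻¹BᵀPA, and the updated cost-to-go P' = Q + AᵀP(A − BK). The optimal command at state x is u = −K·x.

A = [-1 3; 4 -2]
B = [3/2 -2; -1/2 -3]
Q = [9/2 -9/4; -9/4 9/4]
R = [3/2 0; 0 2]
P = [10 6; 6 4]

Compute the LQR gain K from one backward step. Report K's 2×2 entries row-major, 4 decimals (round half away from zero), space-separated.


BᵀP = [12.0000 7.0000; -38.0000 -24.0000]
S = R + BᵀPB = [3/2 0; 0 2] + [14.5000 -45.0000; -45.0000 148.0000] = [16.0000 -45.0000; -45.0000 150.0000]
BᵀPA = [16.0000 22.0000; -58.0000 -66.0000]
K = S⁻¹·BᵀPA = [-0.5600 0.8800; -0.5547 -0.1760]
A−BK = [-1.2693 1.3280; 2.0560 -2.0880]
AᵀP(A−BK) = [2.7893 -2.2880; -2.2880 3.0240]
P' = Q + AᵀP(A−BK) = [7.2893 -4.5380; -4.5380 5.2740]
tr(P') = 12.5633

-0.5600 0.8800 -0.5547 -0.1760


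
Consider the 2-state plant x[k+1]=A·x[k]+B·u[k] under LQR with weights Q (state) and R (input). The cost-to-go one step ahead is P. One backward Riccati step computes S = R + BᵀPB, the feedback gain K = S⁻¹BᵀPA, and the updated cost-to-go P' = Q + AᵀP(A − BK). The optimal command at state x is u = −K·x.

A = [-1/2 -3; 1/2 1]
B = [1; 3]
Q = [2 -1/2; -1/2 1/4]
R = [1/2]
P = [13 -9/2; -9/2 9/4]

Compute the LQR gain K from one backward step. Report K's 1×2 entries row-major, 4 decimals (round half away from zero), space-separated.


0.2037 0.5556

BᵀP = [-0.5000 2.2500]
S = R + BᵀPB = [1/2] + [6.2500] = [6.7500]
BᵀPA = [1.3750 3.7500]
K = S⁻¹·BᵀPA = [0.2037 0.5556]
A−BK = [-0.7037 -3.5556; -0.1111 -0.6667]
AᵀP(A−BK) = [5.7824 28.8611; 28.8611 144.1667]
P' = Q + AᵀP(A−BK) = [7.7824 28.3611; 28.3611 144.4167]
tr(P') = 152.1991


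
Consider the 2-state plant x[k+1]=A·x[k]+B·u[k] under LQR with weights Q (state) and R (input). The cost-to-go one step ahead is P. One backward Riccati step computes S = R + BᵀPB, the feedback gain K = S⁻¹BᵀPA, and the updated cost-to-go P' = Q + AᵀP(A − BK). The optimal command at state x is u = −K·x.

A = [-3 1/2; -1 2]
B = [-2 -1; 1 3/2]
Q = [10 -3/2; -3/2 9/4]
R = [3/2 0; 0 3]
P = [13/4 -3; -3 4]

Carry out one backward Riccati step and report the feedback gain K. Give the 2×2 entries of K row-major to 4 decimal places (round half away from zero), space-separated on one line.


BᵀP = [-9.5000 10.0000; -7.7500 9.0000]
S = R + BᵀPB = [3/2 0; 0 3] + [29.0000 24.5000; 24.5000 21.2500] = [30.5000 24.5000; 24.5000 24.2500]
BᵀPA = [18.5000 15.2500; 14.2500 14.1250]
K = S⁻¹·BᵀPA = [0.7139 0.1704; -0.1336 0.4103]
A−BK = [-1.7058 1.2511; -1.5135 1.2141]
AᵀP(A−BK) = [3.9471 -2.3744; -2.3744 2.4182]
P' = Q + AᵀP(A−BK) = [13.9471 -3.8744; -3.8744 4.6682]
tr(P') = 18.6152

0.7139 0.1704 -0.1336 0.4103


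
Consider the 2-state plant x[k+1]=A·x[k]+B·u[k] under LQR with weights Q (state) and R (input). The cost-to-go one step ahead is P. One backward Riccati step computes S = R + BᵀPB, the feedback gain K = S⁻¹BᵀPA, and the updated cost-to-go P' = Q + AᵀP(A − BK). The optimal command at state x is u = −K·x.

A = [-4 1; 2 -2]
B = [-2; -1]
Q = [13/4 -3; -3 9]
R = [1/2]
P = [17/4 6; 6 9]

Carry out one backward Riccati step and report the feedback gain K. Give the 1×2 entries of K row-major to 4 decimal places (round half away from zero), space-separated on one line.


BᵀP = [-14.5000 -21.0000]
S = R + BᵀPB = [1/2] + [50.0000] = [50.5000]
BᵀPA = [16.0000 27.5000]
K = S⁻¹·BᵀPA = [0.3168 0.5446]
A−BK = [-3.3663 2.0891; 2.3168 -1.4554]
AᵀP(A−BK) = [2.9307 -1.7129; -1.7129 1.2748]
P' = Q + AᵀP(A−BK) = [6.1807 -4.7129; -4.7129 10.2748]
tr(P') = 16.4554

0.3168 0.5446


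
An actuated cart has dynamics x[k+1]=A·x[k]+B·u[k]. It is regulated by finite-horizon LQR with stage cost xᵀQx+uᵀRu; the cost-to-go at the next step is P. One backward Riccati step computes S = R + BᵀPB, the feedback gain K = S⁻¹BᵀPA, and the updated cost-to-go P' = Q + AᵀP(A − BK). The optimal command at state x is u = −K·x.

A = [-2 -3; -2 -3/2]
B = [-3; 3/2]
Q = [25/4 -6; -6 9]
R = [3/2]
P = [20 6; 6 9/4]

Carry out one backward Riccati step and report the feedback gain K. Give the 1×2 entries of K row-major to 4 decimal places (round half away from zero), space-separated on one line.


0.9901 1.3197

BᵀP = [-51.0000 -14.6250]
S = R + BᵀPB = [3/2] + [131.0625] = [132.5625]
BᵀPA = [131.2500 174.9375]
K = S⁻¹·BᵀPA = [0.9901 1.3197]
A−BK = [0.9703 0.9590; -3.4851 -3.4795]
AᵀP(A−BK) = [7.0495 7.5446; 7.5446 8.2044]
P' = Q + AᵀP(A−BK) = [13.2995 1.5446; 1.5446 17.2044]
tr(P') = 30.5039


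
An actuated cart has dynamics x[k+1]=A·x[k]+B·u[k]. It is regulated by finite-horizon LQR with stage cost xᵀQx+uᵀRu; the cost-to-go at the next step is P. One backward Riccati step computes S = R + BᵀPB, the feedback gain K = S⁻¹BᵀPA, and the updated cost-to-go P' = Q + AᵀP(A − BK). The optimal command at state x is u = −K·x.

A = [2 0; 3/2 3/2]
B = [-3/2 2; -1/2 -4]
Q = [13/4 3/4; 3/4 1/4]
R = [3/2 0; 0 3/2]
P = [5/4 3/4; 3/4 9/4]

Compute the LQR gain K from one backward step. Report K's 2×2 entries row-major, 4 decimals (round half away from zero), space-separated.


BᵀP = [-2.2500 -2.2500; -0.5000 -7.5000]
S = R + BᵀPB = [3/2 0; 0 3/2] + [4.5000 4.5000; 4.5000 29.0000] = [6.0000 4.5000; 4.5000 30.5000]
BᵀPA = [-7.8750 -3.3750; -12.2500 -11.2500]
K = S⁻¹·BᵀPA = [-1.1371 -0.3214; -0.2339 -0.3214]
A−BK = [0.7621 0.1607; -0.0040 0.0536]
AᵀP(A−BK) = [2.7429 0.8438; 0.8438 0.3616]
P' = Q + AᵀP(A−BK) = [5.9929 1.5938; 1.5938 0.6116]
tr(P') = 6.6046

-1.1371 -0.3214 -0.2339 -0.3214


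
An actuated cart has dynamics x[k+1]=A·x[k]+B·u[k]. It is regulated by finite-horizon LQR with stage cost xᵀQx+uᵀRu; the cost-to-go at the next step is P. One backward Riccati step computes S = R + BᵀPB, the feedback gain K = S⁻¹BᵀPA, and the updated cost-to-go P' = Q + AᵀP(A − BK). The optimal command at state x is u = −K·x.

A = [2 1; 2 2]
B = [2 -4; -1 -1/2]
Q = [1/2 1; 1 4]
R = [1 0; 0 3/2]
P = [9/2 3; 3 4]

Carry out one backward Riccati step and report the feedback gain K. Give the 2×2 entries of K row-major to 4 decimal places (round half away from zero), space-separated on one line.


BᵀP = [6.0000 2.0000; -19.5000 -14.0000]
S = R + BᵀPB = [1 0; 0 3/2] + [10.0000 -25.0000; -25.0000 85.0000] = [11.0000 -25.0000; -25.0000 86.5000]
BᵀPA = [16.0000 10.0000; -67.0000 -47.5000]
K = S⁻¹·BᵀPA = [-0.8913 -0.9877; -1.0322 -0.8346]
A−BK = [-0.3461 -0.3629; 0.5926 0.5949]
AᵀP(A−BK) = [3.1057 2.8851; 2.8851 2.7335]
P' = Q + AᵀP(A−BK) = [3.6057 3.8851; 3.8851 6.7335]
tr(P') = 10.3392

-0.8913 -0.9877 -1.0322 -0.8346


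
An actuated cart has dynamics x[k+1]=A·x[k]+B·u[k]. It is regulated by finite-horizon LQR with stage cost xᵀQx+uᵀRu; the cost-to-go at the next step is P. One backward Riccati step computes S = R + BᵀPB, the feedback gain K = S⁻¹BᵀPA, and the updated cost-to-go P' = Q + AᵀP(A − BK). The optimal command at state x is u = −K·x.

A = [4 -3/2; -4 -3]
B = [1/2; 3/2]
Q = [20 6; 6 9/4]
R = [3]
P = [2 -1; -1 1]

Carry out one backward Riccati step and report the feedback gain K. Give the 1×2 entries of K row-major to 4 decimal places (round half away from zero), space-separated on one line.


BᵀP = [-0.5000 1.0000]
S = R + BᵀPB = [3] + [1.2500] = [4.2500]
BᵀPA = [-6.0000 -2.2500]
K = S⁻¹·BᵀPA = [-1.4118 -0.5294]
A−BK = [4.7059 -1.2353; -1.8824 -2.2059]
AᵀP(A−BK) = [71.5294 2.8235; 2.8235 3.3088]
P' = Q + AᵀP(A−BK) = [91.5294 8.8235; 8.8235 5.5588]
tr(P') = 97.0882

-1.4118 -0.5294


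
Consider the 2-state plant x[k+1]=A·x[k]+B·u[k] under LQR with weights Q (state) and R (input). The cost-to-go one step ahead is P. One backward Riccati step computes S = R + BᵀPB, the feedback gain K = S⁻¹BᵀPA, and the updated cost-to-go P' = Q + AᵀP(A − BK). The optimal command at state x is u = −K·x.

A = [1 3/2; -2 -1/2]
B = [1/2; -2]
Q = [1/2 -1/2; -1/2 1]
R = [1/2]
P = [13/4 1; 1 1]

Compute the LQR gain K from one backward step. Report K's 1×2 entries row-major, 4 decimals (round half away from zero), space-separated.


0.7925 0.0566

BᵀP = [-0.3750 -1.5000]
S = R + BᵀPB = [1/2] + [2.8125] = [3.3125]
BᵀPA = [2.6250 0.1875]
K = S⁻¹·BᵀPA = [0.7925 0.0566]
A−BK = [0.6038 1.4717; -0.4151 -0.3868]
AᵀP(A−BK) = [1.1698 2.2264; 2.2264 6.0519]
P' = Q + AᵀP(A−BK) = [1.6698 1.7264; 1.7264 7.0519]
tr(P') = 8.7217


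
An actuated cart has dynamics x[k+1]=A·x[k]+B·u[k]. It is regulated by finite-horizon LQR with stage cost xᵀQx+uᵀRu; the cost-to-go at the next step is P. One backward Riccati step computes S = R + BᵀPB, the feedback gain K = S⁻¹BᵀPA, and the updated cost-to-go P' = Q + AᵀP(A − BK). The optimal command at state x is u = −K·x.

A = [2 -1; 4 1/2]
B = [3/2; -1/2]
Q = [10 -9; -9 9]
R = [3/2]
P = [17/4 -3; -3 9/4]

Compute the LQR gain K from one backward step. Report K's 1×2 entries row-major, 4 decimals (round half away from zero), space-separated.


BᵀP = [7.8750 -5.6250]
S = R + BᵀPB = [3/2] + [14.6250] = [16.1250]
BᵀPA = [-6.7500 -10.6875]
K = S⁻¹·BᵀPA = [-0.4186 -0.6628]
A−BK = [2.6279 -0.0058; 3.7907 0.1686]
AᵀP(A−BK) = [2.1744 0.5262; 0.5262 0.7289]
P' = Q + AᵀP(A−BK) = [12.1744 -8.4738; -8.4738 9.7289]
tr(P') = 21.9033

-0.4186 -0.6628


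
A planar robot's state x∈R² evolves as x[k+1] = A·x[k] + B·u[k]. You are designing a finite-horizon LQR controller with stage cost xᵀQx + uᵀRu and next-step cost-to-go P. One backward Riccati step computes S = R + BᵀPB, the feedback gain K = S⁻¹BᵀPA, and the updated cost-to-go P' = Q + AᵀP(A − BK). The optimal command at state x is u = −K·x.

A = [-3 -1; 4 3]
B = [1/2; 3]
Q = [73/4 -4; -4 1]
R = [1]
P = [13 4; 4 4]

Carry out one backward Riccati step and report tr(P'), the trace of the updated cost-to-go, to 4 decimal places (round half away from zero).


118.6758

BᵀP = [18.5000 14.0000]
S = R + BᵀPB = [1] + [51.2500] = [52.2500]
BᵀPA = [0.5000 23.5000]
K = S⁻¹·BᵀPA = [0.0096 0.4498]
A−BK = [-3.0048 -1.2249; 3.9713 1.6507]
AᵀP(A−BK) = [84.9952 34.7751; 34.7751 14.4306]
P' = Q + AᵀP(A−BK) = [103.2452 30.7751; 30.7751 15.4306]
tr(P') = 118.6758


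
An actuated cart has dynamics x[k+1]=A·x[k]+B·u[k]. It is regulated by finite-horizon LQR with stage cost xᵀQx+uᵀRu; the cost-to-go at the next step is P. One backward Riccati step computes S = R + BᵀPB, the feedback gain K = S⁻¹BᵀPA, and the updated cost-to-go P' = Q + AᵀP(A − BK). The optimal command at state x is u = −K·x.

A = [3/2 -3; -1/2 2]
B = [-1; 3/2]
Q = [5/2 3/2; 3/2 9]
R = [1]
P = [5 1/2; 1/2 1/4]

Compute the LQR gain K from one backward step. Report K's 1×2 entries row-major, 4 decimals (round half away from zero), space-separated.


BᵀP = [-4.2500 -0.1250]
S = R + BᵀPB = [1] + [4.0625] = [5.0625]
BᵀPA = [-6.3125 12.5000]
K = S⁻¹·BᵀPA = [-1.2469 2.4691]
A−BK = [0.2531 -0.5309; 1.3704 -1.7037]
AᵀP(A−BK) = [2.6914 -4.9136; -4.9136 9.1358]
P' = Q + AᵀP(A−BK) = [5.1914 -3.4136; -3.4136 18.1358]
tr(P') = 23.3272

-1.2469 2.4691


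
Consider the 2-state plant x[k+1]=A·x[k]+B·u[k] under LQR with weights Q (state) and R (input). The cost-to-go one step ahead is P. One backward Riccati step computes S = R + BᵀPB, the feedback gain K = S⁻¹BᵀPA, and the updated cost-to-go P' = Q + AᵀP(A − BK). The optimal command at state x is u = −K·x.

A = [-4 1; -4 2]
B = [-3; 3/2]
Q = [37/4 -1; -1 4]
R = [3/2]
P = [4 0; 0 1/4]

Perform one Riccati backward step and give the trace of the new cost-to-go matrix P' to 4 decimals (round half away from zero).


BᵀP = [-12.0000 0.3750]
S = R + BᵀPB = [3/2] + [36.5625] = [38.0625]
BᵀPA = [46.5000 -11.2500]
K = S⁻¹·BᵀPA = [1.2217 -0.2956]
A−BK = [-0.3350 0.1133; -5.8325 2.4433]
AᵀP(A−BK) = [11.1921 -4.2562; -4.2562 1.6749]
P' = Q + AᵀP(A−BK) = [20.4421 -5.2562; -5.2562 5.6749]
tr(P') = 26.1170

26.1170


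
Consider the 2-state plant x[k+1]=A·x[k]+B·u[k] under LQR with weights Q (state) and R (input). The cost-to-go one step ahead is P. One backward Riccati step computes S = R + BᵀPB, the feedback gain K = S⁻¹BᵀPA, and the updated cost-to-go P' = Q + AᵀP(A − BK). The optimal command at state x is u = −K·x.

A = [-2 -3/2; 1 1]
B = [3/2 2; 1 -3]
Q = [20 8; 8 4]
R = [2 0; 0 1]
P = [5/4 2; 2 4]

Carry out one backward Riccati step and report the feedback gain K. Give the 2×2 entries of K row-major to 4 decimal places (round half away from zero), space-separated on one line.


BᵀP = [3.8750 7.0000; -3.5000 -8.0000]
S = R + BᵀPB = [2 0; 0 1] + [12.8125 -13.2500; -13.2500 17.0000] = [14.8125 -13.2500; -13.2500 18.0000]
BᵀPA = [-0.7500 1.1875; -1.0000 -2.7500]
K = S⁻¹·BᵀPA = [-0.2938 -0.1654; -0.2718 -0.2745]
A−BK = [-1.0158 -0.7028; 0.4784 0.3418]
AᵀP(A−BK) = [0.5079 0.3514; 0.3514 0.2539]
P' = Q + AᵀP(A−BK) = [20.5079 8.3514; 8.3514 4.2539]
tr(P') = 24.7618

-0.2938 -0.1654 -0.2718 -0.2745


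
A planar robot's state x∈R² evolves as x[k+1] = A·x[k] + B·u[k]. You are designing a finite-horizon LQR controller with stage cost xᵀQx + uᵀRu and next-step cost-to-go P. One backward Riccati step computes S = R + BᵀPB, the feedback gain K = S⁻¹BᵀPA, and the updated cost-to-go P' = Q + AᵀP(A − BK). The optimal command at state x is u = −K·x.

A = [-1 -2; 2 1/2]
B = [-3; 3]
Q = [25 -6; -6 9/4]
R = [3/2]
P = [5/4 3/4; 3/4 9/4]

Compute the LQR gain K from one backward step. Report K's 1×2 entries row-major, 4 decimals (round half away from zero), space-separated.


BᵀP = [-1.5000 4.5000]
S = R + BᵀPB = [3/2] + [18.0000] = [19.5000]
BᵀPA = [10.5000 5.2500]
K = S⁻¹·BᵀPA = [0.5385 0.2692]
A−BK = [0.6154 -1.1923; 0.3846 -0.3077]
AᵀP(A−BK) = [1.5962 -1.4519; -1.4519 2.6490]
P' = Q + AᵀP(A−BK) = [26.5962 -7.4519; -7.4519 4.8990]
tr(P') = 31.4952

0.5385 0.2692


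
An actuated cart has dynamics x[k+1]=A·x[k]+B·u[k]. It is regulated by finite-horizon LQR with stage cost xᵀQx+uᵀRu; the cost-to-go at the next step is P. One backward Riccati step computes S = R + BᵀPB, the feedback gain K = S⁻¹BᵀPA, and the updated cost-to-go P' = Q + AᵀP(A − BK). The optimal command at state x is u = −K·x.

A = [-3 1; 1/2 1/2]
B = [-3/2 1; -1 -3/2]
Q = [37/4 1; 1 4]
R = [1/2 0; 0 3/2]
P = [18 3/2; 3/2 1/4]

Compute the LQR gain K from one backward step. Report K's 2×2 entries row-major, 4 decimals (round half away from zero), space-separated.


BᵀP = [-28.5000 -2.5000; 15.7500 1.1250]
S = R + BᵀPB = [1/2 0; 0 3/2] + [45.2500 -24.7500; -24.7500 14.0625] = [45.7500 -24.7500; -24.7500 15.5625]
BᵀPA = [84.2500 -29.7500; -46.6875 16.3125]
K = S⁻¹·BᵀPA = [1.5653 -0.5959; -0.5106 0.1004]
A−BK = [-0.1414 0.0057; 1.2994 0.0547]
AᵀP(A−BK) = [1.8470 -0.5405; -0.5405 0.1950]
P' = Q + AᵀP(A−BK) = [11.0970 0.4595; 0.4595 4.1950]
tr(P') = 15.2920

1.5653 -0.5959 -0.5106 0.1004


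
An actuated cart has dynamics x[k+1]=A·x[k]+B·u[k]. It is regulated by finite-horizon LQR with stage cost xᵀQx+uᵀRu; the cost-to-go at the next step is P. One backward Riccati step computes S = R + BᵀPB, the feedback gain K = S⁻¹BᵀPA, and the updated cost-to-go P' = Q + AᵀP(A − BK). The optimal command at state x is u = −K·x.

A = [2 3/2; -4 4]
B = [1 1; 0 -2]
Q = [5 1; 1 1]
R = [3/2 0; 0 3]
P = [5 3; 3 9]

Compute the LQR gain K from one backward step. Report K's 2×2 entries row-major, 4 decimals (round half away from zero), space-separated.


BᵀP = [5.0000 3.0000; -1.0000 -15.0000]
S = R + BᵀPB = [3/2 0; 0 3] + [5.0000 -1.0000; -1.0000 29.0000] = [6.5000 -1.0000; -1.0000 32.0000]
BᵀPA = [-2.0000 19.5000; 58.0000 -61.5000]
K = S⁻¹·BᵀPA = [-0.0290 2.7174; 1.8116 -1.8370]
A−BK = [0.2174 0.6196; -0.3768 0.3261]
AᵀP(A−BK) = [10.8696 -11.0217; -11.0217 25.2880]
P' = Q + AᵀP(A−BK) = [15.8696 -10.0217; -10.0217 26.2880]
tr(P') = 42.1576

-0.0290 2.7174 1.8116 -1.8370
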